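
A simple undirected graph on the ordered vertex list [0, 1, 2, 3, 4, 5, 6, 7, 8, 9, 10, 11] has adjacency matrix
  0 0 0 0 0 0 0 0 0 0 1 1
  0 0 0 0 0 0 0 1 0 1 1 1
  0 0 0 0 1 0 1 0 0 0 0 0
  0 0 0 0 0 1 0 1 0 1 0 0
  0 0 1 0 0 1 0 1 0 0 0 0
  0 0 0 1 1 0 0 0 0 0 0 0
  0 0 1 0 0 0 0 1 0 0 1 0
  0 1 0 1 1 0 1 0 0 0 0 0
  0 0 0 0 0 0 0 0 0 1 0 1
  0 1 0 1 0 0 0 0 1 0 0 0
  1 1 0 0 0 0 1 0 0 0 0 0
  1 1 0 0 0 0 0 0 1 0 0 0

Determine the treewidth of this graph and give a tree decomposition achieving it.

Treewidth 3.
One optimal decomposition is:
Bags: B1 = {2, 3, 4, 5}  B2 = {2, 3, 4, 7}  B3 = {2, 3, 6, 7}  B4 = {3, 6, 7, 9}  B5 = {1, 6, 7, 9}  B6 = {1, 6, 9, 10}  B7 = {1, 8, 9, 10}  B8 = {1, 8, 10, 11}  B9 = {0, 8, 10, 11}
Tree: B1–B2, B2–B3, B3–B4, B4–B5, B5–B6, B6–B7, B7–B8, B8–B9

Each bag holds 4 vertices, so the decomposition has width 3, which upper-bounds the treewidth. For the lower bound: the 4 vertex sets {2,4,5}, {3}, {7}, {1,6,9,10} are disjoint, each induces a connected subgraph, and every pair is joined by at least one edge of G. Contracting each set to a single vertex therefore yields K_{4} as a minor, and since treewidth is minor-monotone, tw(G) ≥ tw(K_{4}) = 3. Hence tw(G) = 3 exactly.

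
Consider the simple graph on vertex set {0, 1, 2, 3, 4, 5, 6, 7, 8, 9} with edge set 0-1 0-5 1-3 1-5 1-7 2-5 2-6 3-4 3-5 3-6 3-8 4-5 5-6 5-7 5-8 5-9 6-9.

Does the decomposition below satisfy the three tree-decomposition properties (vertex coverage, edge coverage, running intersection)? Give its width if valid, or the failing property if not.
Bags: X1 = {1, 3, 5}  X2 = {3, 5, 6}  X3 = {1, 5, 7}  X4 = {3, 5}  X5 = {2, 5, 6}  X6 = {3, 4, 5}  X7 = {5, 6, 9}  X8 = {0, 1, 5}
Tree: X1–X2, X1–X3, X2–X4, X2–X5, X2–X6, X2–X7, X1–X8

A tree decomposition must satisfy three properties: every vertex lies in some bag; for every edge, both endpoints lie together in some bag; and for every vertex, the bags containing it form a connected subtree. Here vertex 8 appears in no bag, so the decomposition is invalid.

No — vertex 8 appears in no bag.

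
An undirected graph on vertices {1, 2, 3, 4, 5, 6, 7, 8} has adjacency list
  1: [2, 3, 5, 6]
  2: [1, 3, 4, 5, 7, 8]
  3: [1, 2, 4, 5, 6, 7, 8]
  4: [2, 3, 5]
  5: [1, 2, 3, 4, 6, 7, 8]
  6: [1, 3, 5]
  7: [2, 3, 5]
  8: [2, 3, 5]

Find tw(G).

A width-3 tree decomposition is:
Bags: B1 = {1, 2, 3, 5}  B2 = {1, 3, 5, 6}  B3 = {2, 3, 5, 8}  B4 = {2, 3, 4, 5}  B5 = {2, 3, 5, 7}
Tree: B1–B2, B1–B3, B1–B4, B3–B5
Every bag has size at most 4, so the width is 4 − 1 = 3 and tw(G) ≤ 3. Conversely, {2, 3, 5, 8} is a clique of size 4, and the vertices of any clique must share a bag in every tree decomposition; so some bag has ≥ 4 vertices and tw(G) ≥ 3. Therefore the treewidth is 3.

3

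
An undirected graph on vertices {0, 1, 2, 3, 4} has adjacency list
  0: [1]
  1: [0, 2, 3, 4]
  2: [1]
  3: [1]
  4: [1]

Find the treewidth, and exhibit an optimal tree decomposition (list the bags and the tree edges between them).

Every bag has size at most 2, so the width is 2 − 1 = 1 and tw(G) ≤ 1. Since G has at least one edge (e.g. 2–1), it is not an edgeless graph, so tw(G) ≥ 1. Combining the bounds, tw(G) = 1.

Treewidth 1.
One optimal decomposition is:
Bags: B1 = {1, 2}  B2 = {1, 3}  B3 = {1, 4}  B4 = {0, 1}
Tree: B1–B2, B1–B3, B3–B4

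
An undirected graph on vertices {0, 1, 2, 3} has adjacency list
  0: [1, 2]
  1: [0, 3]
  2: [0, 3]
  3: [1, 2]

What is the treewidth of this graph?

2

A width-2 tree decomposition is:
Bags: B1 = {0, 2, 3}  B2 = {0, 1, 3}
Tree: B1–B2
The largest bag has 3 vertices, giving width 2; this decomposition certifies tw(G) ≤ 2. For the lower bound, G contains the cycle 0–2–3–1–0, so G is not a forest; only forests have treewidth ≤ 1, hence tw(G) ≥ 2. The upper and lower bounds meet at 2, so that is the treewidth.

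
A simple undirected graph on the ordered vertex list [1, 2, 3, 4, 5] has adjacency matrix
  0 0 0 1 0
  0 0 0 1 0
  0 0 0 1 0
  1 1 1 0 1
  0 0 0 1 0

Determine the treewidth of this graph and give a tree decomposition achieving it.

Treewidth 1.
One such decomposition:
Bags: B1 = {1, 4}  B2 = {3, 4}  B3 = {2, 4}  B4 = {4, 5}
Tree: B1–B2, B1–B3, B3–B4

Every bag has size at most 2, so the width is 2 − 1 = 1 and tw(G) ≤ 1. Since G has at least one edge (e.g. 4–1), it is not an edgeless graph, so tw(G) ≥ 1. Combining the bounds, tw(G) = 1.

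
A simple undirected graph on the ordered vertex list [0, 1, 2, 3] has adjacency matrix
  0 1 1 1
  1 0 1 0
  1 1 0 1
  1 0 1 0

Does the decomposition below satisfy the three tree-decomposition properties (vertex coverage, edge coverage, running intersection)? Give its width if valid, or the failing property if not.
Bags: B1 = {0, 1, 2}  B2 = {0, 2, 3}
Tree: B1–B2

Yes; width 2.

Vertex coverage: the bags together contain {0, 1, 2, 3}, the full vertex set. Edge coverage: each edge of G has both endpoints in at least one bag. Running intersection: for every vertex, the bags containing it form a connected subtree. All three properties hold, so this is a valid tree decomposition of width max|bag| − 1 = 2, and hence tw(G) ≤ 2.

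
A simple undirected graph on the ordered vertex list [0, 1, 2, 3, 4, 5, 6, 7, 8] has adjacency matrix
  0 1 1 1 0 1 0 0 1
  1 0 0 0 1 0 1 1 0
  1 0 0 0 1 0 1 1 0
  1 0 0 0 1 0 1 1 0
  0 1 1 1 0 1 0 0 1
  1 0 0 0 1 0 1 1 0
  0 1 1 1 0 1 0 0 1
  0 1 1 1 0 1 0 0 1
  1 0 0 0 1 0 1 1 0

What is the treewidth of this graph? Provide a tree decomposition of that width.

Treewidth 4.
Bags: B1 = {0, 1, 4, 6, 7}  B2 = {0, 4, 6, 7, 8}  B3 = {0, 3, 4, 6, 7}  B4 = {0, 4, 5, 6, 7}  B5 = {0, 2, 4, 6, 7}
Tree: B1–B2, B2–B3, B3–B4, B4–B5

The largest bag has 5 vertices, giving width 4; this decomposition certifies tw(G) ≤ 4. For the lower bound: the 5 vertex sets {1,7}, {0,8}, {3,6}, {4}, {5} are disjoint, each induces a connected subgraph, and every pair is joined by at least one edge of G. Contracting each set to a single vertex therefore yields K_{5} as a minor, and since treewidth is minor-monotone, tw(G) ≥ tw(K_{5}) = 4. Hence tw(G) = 4 exactly.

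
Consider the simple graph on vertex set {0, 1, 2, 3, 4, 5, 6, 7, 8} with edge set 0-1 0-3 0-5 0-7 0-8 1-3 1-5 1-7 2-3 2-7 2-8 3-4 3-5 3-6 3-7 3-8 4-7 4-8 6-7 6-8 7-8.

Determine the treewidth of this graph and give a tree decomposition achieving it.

Each bag holds 4 vertices, so the decomposition has width 3, which upper-bounds the treewidth. Conversely, {0, 1, 3, 5} is a clique of size 4, and the vertices of any clique must share a bag in every tree decomposition; so some bag has ≥ 4 vertices and tw(G) ≥ 3. Hence tw(G) = 3 exactly.

Treewidth 3.
One optimal decomposition is:
Bags: B1 = {2, 3, 7, 8}  B2 = {0, 3, 7, 8}  B3 = {3, 4, 7, 8}  B4 = {0, 1, 3, 7}  B5 = {0, 1, 3, 5}  B6 = {3, 6, 7, 8}
Tree: B1–B2, B2–B3, B2–B4, B4–B5, B1–B6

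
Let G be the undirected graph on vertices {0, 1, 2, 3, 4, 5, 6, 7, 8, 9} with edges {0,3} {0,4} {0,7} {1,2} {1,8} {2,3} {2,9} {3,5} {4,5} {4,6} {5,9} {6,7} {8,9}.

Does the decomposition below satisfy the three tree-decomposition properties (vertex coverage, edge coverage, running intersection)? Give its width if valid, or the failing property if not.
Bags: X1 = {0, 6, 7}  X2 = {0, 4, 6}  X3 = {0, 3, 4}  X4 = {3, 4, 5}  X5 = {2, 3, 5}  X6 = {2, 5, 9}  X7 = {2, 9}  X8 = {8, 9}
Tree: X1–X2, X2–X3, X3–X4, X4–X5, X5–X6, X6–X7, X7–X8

A tree decomposition must satisfy three properties: every vertex lies in some bag; for every edge, both endpoints lie together in some bag; and for every vertex, the bags containing it form a connected subtree. Here vertex 1 appears in no bag, so the decomposition is invalid.

No — vertex 1 appears in no bag.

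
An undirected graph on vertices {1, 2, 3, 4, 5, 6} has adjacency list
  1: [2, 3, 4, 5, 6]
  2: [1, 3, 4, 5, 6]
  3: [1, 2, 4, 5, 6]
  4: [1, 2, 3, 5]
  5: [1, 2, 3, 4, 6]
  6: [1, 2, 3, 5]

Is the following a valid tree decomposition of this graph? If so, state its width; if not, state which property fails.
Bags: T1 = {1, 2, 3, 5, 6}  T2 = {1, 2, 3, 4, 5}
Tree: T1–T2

Yes; width 4.

Every vertex of G appears in some bag (union = {1, 2, 3, 4, 5, 6}); every edge is covered by a bag; and for each vertex v the set of bags containing v is connected in the bag tree. The decomposition is therefore valid. The largest bag has 5 vertices, so the width is 4.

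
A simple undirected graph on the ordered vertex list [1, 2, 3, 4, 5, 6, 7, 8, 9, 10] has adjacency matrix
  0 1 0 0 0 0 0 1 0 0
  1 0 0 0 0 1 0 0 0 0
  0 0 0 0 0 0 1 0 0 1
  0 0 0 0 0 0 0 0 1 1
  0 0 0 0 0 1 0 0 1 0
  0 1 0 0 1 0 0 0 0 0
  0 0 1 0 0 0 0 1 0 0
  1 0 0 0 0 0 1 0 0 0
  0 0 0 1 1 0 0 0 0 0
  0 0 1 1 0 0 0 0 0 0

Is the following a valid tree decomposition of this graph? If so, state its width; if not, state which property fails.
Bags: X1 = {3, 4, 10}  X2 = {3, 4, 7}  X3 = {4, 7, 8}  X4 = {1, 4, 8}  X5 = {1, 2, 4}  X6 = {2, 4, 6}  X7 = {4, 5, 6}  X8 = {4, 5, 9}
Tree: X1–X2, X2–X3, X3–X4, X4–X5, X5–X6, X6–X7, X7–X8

Vertex coverage: the bags together contain {1, 2, 3, 4, 5, 6, 7, 8, 9, 10}, the full vertex set. Edge coverage: each edge of G has both endpoints in at least one bag. Running intersection: for every vertex, the bags containing it form a connected subtree. All three properties hold, so this is a valid tree decomposition of width max|bag| − 1 = 2, and hence tw(G) ≤ 2.

Yes; width 2.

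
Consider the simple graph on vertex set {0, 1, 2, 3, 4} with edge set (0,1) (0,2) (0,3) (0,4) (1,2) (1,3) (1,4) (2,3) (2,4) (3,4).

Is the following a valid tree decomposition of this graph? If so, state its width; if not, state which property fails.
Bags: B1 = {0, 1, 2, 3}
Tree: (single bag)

A tree decomposition must satisfy three properties: every vertex lies in some bag; for every edge, both endpoints lie together in some bag; and for every vertex, the bags containing it form a connected subtree. Here vertex 4 appears in no bag, so the decomposition is invalid.

No — vertex 4 appears in no bag.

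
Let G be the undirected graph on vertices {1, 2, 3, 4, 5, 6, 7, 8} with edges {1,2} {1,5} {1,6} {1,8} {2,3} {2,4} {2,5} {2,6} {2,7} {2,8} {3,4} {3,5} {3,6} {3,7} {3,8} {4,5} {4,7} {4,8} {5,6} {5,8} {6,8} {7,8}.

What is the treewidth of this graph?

A width-4 tree decomposition is:
Bags: B1 = {2, 3, 4, 7, 8}  B2 = {2, 3, 4, 5, 8}  B3 = {2, 3, 5, 6, 8}  B4 = {1, 2, 5, 6, 8}
Tree: B1–B2, B2–B3, B3–B4
Each bag holds 5 vertices, so the decomposition has width 4, which upper-bounds the treewidth. Conversely, {1, 2, 5, 6, 8} is a clique of size 5, and the vertices of any clique must share a bag in every tree decomposition; so some bag has ≥ 5 vertices and tw(G) ≥ 4. Hence tw(G) = 4 exactly.

4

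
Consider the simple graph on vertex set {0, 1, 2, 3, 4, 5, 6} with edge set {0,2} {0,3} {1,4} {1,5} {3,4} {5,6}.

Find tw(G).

1

A width-1 tree decomposition is:
Bags: B1 = {0, 2}  B2 = {0, 3}  B3 = {3, 4}  B4 = {1, 4}  B5 = {1, 5}  B6 = {5, 6}
Tree: B1–B2, B2–B3, B3–B4, B4–B5, B5–B6
The largest bag has 2 vertices, giving width 1; this decomposition certifies tw(G) ≤ 1. Since G has at least one edge (e.g. 2–0), it is not an edgeless graph, so tw(G) ≥ 1. Combining the bounds, tw(G) = 1.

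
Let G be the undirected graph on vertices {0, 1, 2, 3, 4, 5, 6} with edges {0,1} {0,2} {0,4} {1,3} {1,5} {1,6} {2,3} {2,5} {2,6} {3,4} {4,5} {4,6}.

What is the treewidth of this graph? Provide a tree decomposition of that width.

Treewidth 3.
One such decomposition:
Bags: B1 = {1, 2, 3, 4}  B2 = {0, 1, 2, 4}  B3 = {1, 2, 4, 5}  B4 = {1, 2, 4, 6}
Tree: B1–B2, B2–B3, B3–B4

Every bag has size at most 4, so the width is 4 − 1 = 3 and tw(G) ≤ 3. For the lower bound: the 4 vertex sets {3,4}, {0,2}, {1}, {5} are disjoint, each induces a connected subgraph, and every pair is joined by at least one edge of G. Contracting each set to a single vertex therefore yields K_{4} as a minor, and since treewidth is minor-monotone, tw(G) ≥ tw(K_{4}) = 3. The upper and lower bounds meet at 3, so that is the treewidth.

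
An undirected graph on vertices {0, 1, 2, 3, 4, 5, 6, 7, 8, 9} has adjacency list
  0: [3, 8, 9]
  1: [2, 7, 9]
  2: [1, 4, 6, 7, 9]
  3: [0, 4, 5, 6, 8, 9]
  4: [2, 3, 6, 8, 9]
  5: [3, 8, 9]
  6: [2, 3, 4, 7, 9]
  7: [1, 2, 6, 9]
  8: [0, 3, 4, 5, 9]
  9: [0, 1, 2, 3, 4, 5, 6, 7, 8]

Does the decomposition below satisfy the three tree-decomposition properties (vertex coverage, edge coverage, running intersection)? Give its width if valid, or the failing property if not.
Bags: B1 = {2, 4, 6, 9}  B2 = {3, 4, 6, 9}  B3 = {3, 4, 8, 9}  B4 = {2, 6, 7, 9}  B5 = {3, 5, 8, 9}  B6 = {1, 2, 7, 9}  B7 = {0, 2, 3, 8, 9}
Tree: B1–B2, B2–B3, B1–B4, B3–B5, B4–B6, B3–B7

A tree decomposition must satisfy three properties: every vertex lies in some bag; for every edge, both endpoints lie together in some bag; and for every vertex, the bags containing it form a connected subtree. Here bags containing vertex 2 are not connected in the tree, so the decomposition is invalid.

No — bags containing vertex 2 are not connected in the tree.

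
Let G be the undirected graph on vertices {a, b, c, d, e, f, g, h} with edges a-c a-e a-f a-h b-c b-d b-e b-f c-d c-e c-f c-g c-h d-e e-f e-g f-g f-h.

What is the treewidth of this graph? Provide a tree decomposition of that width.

Each bag holds 4 vertices, so the decomposition has width 3, which upper-bounds the treewidth. On the other hand G contains the 4-clique {b, c, d, e}. A clique must lie in a single bag of any decomposition, so no decomposition can have width below 3. The upper and lower bounds meet at 3, so that is the treewidth.

Treewidth 3.
Bags: B1 = {a, c, e, f}  B2 = {c, e, f, g}  B3 = {a, c, f, h}  B4 = {b, c, e, f}  B5 = {b, c, d, e}
Tree: B1–B2, B1–B3, B1–B4, B4–B5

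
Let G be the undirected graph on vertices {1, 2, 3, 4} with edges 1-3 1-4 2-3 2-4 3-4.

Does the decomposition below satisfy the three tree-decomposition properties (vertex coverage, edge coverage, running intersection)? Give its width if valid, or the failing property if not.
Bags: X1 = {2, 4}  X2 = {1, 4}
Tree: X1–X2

No — vertex 3 appears in no bag.

A tree decomposition must satisfy three properties: every vertex lies in some bag; for every edge, both endpoints lie together in some bag; and for every vertex, the bags containing it form a connected subtree. Here vertex 3 appears in no bag, so the decomposition is invalid.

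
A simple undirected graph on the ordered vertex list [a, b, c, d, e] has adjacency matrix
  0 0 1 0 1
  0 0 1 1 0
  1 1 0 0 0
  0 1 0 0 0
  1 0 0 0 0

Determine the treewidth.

1

A width-1 tree decomposition is:
Bags: B1 = {a, e}  B2 = {a, c}  B3 = {b, c}  B4 = {b, d}
Tree: B1–B2, B2–B3, B3–B4
The largest bag has 2 vertices, giving width 1; this decomposition certifies tw(G) ≤ 1. Since G has at least one edge (e.g. e–a), it is not an edgeless graph, so tw(G) ≥ 1. Combining the bounds, tw(G) = 1.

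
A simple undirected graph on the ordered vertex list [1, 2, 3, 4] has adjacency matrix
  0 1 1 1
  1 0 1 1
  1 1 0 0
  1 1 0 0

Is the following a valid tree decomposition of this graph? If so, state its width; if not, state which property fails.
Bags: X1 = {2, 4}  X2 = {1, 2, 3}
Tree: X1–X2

A tree decomposition must satisfy three properties: every vertex lies in some bag; for every edge, both endpoints lie together in some bag; and for every vertex, the bags containing it form a connected subtree. Here edge (1,4) lies in no bag, so the decomposition is invalid.

No — edge (1,4) lies in no bag.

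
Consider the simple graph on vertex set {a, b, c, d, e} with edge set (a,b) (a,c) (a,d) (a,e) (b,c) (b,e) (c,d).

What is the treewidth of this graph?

2

A width-2 tree decomposition is:
Bags: B1 = {a, b, e}  B2 = {a, b, c}  B3 = {a, c, d}
Tree: B1–B2, B2–B3
Every bag has size at most 3, so the width is 3 − 1 = 2 and tw(G) ≤ 2. Conversely, {a, b, e} is a clique of size 3, and the vertices of any clique must share a bag in every tree decomposition; so some bag has ≥ 3 vertices and tw(G) ≥ 2. Hence tw(G) = 2 exactly.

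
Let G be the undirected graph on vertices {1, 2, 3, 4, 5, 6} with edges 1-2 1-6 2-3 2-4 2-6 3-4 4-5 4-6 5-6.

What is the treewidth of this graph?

A width-2 tree decomposition is:
Bags: B1 = {2, 4, 6}  B2 = {1, 2, 6}  B3 = {2, 3, 4}  B4 = {4, 5, 6}
Tree: B1–B2, B1–B3, B1–B4
Each bag holds 3 vertices, so the decomposition has width 2, which upper-bounds the treewidth. Conversely, {1, 2, 6} is a clique of size 3, and the vertices of any clique must share a bag in every tree decomposition; so some bag has ≥ 3 vertices and tw(G) ≥ 2. Therefore the treewidth is 2.

2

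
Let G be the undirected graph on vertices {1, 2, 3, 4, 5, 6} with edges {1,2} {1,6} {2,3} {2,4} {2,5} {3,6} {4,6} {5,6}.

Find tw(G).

2

A width-2 tree decomposition is:
Bags: B1 = {2, 3, 6}  B2 = {2, 4, 6}  B3 = {1, 2, 6}  B4 = {2, 5, 6}
Tree: B1–B2, B2–B3, B3–B4
The largest bag has 3 vertices, giving width 2; this decomposition certifies tw(G) ≤ 2. Since 3–6–4–2–3 is a cycle in G, G is not acyclic. Forests are exactly the graphs of treewidth ≤ 1, so tw(G) ≥ 2. Hence tw(G) = 2 exactly.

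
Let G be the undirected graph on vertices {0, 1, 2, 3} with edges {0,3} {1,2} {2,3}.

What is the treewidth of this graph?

A width-1 tree decomposition is:
Bags: B1 = {2, 3}  B2 = {0, 3}  B3 = {1, 2}
Tree: B1–B2, B1–B3
The largest bag has 2 vertices, giving width 1; this decomposition certifies tw(G) ≤ 1. Since G has at least one edge (e.g. 2–3), it is not an edgeless graph, so tw(G) ≥ 1. Therefore the treewidth is 1.

1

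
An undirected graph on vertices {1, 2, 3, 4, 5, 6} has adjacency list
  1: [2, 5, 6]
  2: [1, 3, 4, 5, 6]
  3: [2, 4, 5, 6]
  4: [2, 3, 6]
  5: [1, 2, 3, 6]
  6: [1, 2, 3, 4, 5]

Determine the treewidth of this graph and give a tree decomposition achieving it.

Each bag holds 4 vertices, so the decomposition has width 3, which upper-bounds the treewidth. For the lower bound, the 4 vertices {1, 2, 5, 6} are pairwise adjacent, and any tree decomposition puts a clique entirely inside one bag — forcing width ≥ 3. Hence tw(G) = 3 exactly.

Treewidth 3.
Bags: B1 = {2, 3, 5, 6}  B2 = {1, 2, 5, 6}  B3 = {2, 3, 4, 6}
Tree: B1–B2, B1–B3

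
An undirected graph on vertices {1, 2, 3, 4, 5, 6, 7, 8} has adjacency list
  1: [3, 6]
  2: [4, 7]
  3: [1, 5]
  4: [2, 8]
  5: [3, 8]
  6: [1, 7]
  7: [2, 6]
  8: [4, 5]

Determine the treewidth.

2

A width-2 tree decomposition is:
Bags: B1 = {2, 6, 7}  B2 = {1, 2, 6}  B3 = {1, 2, 3}  B4 = {2, 3, 5}  B5 = {2, 5, 8}  B6 = {2, 4, 8}
Tree: B1–B2, B2–B3, B3–B4, B4–B5, B5–B6
Each bag holds 3 vertices, so the decomposition has width 2, which upper-bounds the treewidth. The edges 2–7–6–1–3–5–8–4–2 form a cycle, so G is not a tree and its treewidth is at least 2. Combining the bounds, tw(G) = 2.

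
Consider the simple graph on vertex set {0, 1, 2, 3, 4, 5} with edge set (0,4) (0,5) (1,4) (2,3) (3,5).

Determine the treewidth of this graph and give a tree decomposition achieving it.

Each bag holds 2 vertices, so the decomposition has width 1, which upper-bounds the treewidth. Since G has at least one edge (e.g. 2–3), it is not an edgeless graph, so tw(G) ≥ 1. Hence tw(G) = 1 exactly.

Treewidth 1.
One optimal decomposition is:
Bags: B1 = {2, 3}  B2 = {3, 5}  B3 = {0, 5}  B4 = {0, 4}  B5 = {1, 4}
Tree: B1–B2, B2–B3, B3–B4, B4–B5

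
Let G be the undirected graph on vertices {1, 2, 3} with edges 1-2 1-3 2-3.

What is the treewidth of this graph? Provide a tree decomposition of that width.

Treewidth 2.
Bags: B1 = {1, 2, 3}
Tree: (single bag)

With just one bag of size 3, the width is 3 − 1 = 2, so tw(G) ≤ 2. For the lower bound, the 3 vertices {1, 2, 3} are pairwise adjacent, and any tree decomposition puts a clique entirely inside one bag — forcing width ≥ 2. The upper and lower bounds meet at 2, so that is the treewidth.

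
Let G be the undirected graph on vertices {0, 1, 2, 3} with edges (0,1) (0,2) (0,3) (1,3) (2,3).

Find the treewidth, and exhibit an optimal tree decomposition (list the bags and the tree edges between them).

Every bag has size at most 3, so the width is 3 − 1 = 2 and tw(G) ≤ 2. Conversely, {0, 1, 3} is a clique of size 3, and the vertices of any clique must share a bag in every tree decomposition; so some bag has ≥ 3 vertices and tw(G) ≥ 2. Therefore the treewidth is 2.

Treewidth 2.
One such decomposition:
Bags: B1 = {0, 1, 3}  B2 = {0, 2, 3}
Tree: B1–B2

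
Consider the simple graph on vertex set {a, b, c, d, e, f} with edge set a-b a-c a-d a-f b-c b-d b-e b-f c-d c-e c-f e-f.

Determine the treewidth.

3

A width-3 tree decomposition is:
Bags: B1 = {a, b, c, f}  B2 = {b, c, e, f}  B3 = {a, b, c, d}
Tree: B1–B2, B1–B3
Each bag holds 4 vertices, so the decomposition has width 3, which upper-bounds the treewidth. Conversely, {a, b, c, d} is a clique of size 4, and the vertices of any clique must share a bag in every tree decomposition; so some bag has ≥ 4 vertices and tw(G) ≥ 3. Combining the bounds, tw(G) = 3.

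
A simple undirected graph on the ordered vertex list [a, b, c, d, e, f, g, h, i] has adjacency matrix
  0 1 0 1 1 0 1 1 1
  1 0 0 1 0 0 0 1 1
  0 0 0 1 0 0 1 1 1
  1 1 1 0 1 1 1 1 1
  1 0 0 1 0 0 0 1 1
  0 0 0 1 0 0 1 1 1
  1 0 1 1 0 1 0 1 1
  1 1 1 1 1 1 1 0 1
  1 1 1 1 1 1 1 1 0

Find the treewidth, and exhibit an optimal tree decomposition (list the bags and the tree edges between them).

Every bag has size at most 5, so the width is 5 − 1 = 4 and tw(G) ≤ 4. On the other hand G contains the 5-clique {d, f, g, h, i}. A clique must lie in a single bag of any decomposition, so no decomposition can have width below 4. Therefore the treewidth is 4.

Treewidth 4.
One such decomposition:
Bags: B1 = {a, b, d, h, i}  B2 = {a, d, e, h, i}  B3 = {a, d, g, h, i}  B4 = {c, d, g, h, i}  B5 = {d, f, g, h, i}
Tree: B1–B2, B2–B3, B3–B4, B3–B5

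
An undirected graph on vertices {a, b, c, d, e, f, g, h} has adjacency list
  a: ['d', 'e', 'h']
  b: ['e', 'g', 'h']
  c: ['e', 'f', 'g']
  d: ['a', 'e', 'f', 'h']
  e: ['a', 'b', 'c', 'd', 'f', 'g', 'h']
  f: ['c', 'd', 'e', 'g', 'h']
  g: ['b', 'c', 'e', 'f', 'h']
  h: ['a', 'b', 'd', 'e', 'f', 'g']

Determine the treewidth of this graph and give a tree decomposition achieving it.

Treewidth 3.
Bags: B1 = {d, e, f, h}  B2 = {e, f, g, h}  B3 = {b, e, g, h}  B4 = {c, e, f, g}  B5 = {a, d, e, h}
Tree: B1–B2, B2–B3, B2–B4, B1–B5

Each bag holds 4 vertices, so the decomposition has width 3, which upper-bounds the treewidth. Conversely, {a, d, e, h} is a clique of size 4, and the vertices of any clique must share a bag in every tree decomposition; so some bag has ≥ 4 vertices and tw(G) ≥ 3. Hence tw(G) = 3 exactly.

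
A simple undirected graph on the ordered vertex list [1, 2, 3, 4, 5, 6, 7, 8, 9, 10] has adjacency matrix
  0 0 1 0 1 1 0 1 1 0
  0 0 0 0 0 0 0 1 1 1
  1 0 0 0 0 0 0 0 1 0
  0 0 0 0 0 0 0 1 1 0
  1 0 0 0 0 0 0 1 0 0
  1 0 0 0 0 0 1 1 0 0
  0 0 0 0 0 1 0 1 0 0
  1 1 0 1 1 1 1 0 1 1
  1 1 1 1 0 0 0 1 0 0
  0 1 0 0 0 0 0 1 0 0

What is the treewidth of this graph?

2

A width-2 tree decomposition is:
Bags: B1 = {1, 6, 8}  B2 = {1, 8, 9}  B3 = {6, 7, 8}  B4 = {1, 5, 8}  B5 = {1, 3, 9}  B6 = {2, 8, 9}  B7 = {4, 8, 9}  B8 = {2, 8, 10}
Tree: B1–B2, B1–B3, B2–B4, B2–B5, B2–B6, B6–B7, B6–B8
The largest bag has 3 vertices, giving width 2; this decomposition certifies tw(G) ≤ 2. Conversely, {1, 8, 9} is a clique of size 3, and the vertices of any clique must share a bag in every tree decomposition; so some bag has ≥ 3 vertices and tw(G) ≥ 2. The upper and lower bounds meet at 2, so that is the treewidth.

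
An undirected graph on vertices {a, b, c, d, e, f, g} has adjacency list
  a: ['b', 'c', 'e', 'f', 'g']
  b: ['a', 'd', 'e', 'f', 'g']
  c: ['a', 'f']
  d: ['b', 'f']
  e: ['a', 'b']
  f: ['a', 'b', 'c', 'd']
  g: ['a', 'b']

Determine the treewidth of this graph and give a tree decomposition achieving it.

Each bag holds 3 vertices, so the decomposition has width 2, which upper-bounds the treewidth. For the lower bound, the 3 vertices {b, d, f} are pairwise adjacent, and any tree decomposition puts a clique entirely inside one bag — forcing width ≥ 2. Hence tw(G) = 2 exactly.

Treewidth 2.
One optimal decomposition is:
Bags: B1 = {a, b, f}  B2 = {a, b, g}  B3 = {b, d, f}  B4 = {a, c, f}  B5 = {a, b, e}
Tree: B1–B2, B1–B3, B1–B4, B2–B5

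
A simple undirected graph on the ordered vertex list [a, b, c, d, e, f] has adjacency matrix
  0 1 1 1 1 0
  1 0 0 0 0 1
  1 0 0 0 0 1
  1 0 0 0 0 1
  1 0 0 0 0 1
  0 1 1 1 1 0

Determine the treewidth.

A width-2 tree decomposition is:
Bags: B1 = {a, d, f}  B2 = {a, b, f}  B3 = {a, c, f}  B4 = {a, e, f}
Tree: B1–B2, B2–B3, B3–B4
Every bag has size at most 3, so the width is 3 − 1 = 2 and tw(G) ≤ 2. The edges f–d–a–b–f form a cycle, so G is not a tree and its treewidth is at least 2. Therefore the treewidth is 2.

2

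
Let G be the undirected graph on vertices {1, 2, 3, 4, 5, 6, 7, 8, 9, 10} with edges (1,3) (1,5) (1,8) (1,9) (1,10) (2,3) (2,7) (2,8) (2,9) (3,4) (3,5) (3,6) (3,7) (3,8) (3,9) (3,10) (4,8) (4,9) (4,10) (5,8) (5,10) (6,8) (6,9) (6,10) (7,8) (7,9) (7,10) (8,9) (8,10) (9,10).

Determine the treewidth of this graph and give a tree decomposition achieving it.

Treewidth 4.
One such decomposition:
Bags: B1 = {3, 7, 8, 9, 10}  B2 = {2, 3, 7, 8, 9}  B3 = {1, 3, 8, 9, 10}  B4 = {3, 4, 8, 9, 10}  B5 = {1, 3, 5, 8, 10}  B6 = {3, 6, 8, 9, 10}
Tree: B1–B2, B1–B3, B1–B4, B3–B5, B4–B6

Each bag holds 5 vertices, so the decomposition has width 4, which upper-bounds the treewidth. For the lower bound, the 5 vertices {2, 3, 7, 8, 9} are pairwise adjacent, and any tree decomposition puts a clique entirely inside one bag — forcing width ≥ 4. Combining the bounds, tw(G) = 4.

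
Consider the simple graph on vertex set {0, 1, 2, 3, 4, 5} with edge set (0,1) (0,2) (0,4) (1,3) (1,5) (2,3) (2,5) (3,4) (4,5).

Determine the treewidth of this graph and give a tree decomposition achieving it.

Each bag holds 4 vertices, so the decomposition has width 3, which upper-bounds the treewidth. For the lower bound: the 4 vertex sets {0,4}, {2,5}, {1}, {3} are disjoint, each induces a connected subgraph, and every pair is joined by at least one edge of G. Contracting each set to a single vertex therefore yields K_{4} as a minor, and since treewidth is minor-monotone, tw(G) ≥ tw(K_{4}) = 3. Therefore the treewidth is 3.

Treewidth 3.
One optimal decomposition is:
Bags: B1 = {0, 1, 2, 4}  B2 = {1, 2, 4, 5}  B3 = {1, 2, 3, 4}
Tree: B1–B2, B2–B3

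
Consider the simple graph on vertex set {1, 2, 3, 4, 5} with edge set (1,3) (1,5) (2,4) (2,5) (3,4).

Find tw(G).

A width-2 tree decomposition is:
Bags: B1 = {1, 2, 5}  B2 = {1, 2, 4}  B3 = {1, 3, 4}
Tree: B1–B2, B2–B3
Every bag has size at most 3, so the width is 3 − 1 = 2 and tw(G) ≤ 2. Since 1–5–2–4–3–1 is a cycle in G, G is not acyclic. Forests are exactly the graphs of treewidth ≤ 1, so tw(G) ≥ 2. The upper and lower bounds meet at 2, so that is the treewidth.

2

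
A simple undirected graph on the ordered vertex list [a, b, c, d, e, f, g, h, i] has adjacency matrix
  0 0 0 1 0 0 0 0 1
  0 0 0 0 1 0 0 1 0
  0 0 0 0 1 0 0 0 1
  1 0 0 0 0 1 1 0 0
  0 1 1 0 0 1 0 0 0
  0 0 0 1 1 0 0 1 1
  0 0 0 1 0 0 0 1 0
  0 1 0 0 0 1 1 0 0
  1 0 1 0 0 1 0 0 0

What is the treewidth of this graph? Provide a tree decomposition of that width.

Treewidth 3.
One such decomposition:
Bags: B1 = {b, c, e, i}  B2 = {b, e, f, i}  B3 = {b, f, h, i}  B4 = {a, f, h, i}  B5 = {a, d, f, h}  B6 = {a, d, g, h}
Tree: B1–B2, B2–B3, B3–B4, B4–B5, B5–B6

The largest bag has 4 vertices, giving width 3; this decomposition certifies tw(G) ≤ 3. For the lower bound: the 4 vertex sets {b,c,e}, {i}, {f}, {a,d,g,h} are disjoint, each induces a connected subgraph, and every pair is joined by at least one edge of G. Contracting each set to a single vertex therefore yields K_{4} as a minor, and since treewidth is minor-monotone, tw(G) ≥ tw(K_{4}) = 3. The upper and lower bounds meet at 3, so that is the treewidth.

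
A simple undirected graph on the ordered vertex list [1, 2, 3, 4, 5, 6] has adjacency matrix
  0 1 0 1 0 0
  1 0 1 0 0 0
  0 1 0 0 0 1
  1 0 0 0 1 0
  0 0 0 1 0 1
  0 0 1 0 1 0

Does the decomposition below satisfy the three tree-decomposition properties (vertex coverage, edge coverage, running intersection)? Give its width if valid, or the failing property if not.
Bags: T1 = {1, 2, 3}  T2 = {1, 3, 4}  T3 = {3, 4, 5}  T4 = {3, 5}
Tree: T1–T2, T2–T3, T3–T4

A tree decomposition must satisfy three properties: every vertex lies in some bag; for every edge, both endpoints lie together in some bag; and for every vertex, the bags containing it form a connected subtree. Here vertex 6 appears in no bag, so the decomposition is invalid.

No — vertex 6 appears in no bag.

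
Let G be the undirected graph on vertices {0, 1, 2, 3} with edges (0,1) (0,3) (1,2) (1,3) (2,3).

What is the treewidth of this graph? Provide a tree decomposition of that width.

The largest bag has 3 vertices, giving width 2; this decomposition certifies tw(G) ≤ 2. On the other hand G contains the 3-clique {0, 1, 3}. A clique must lie in a single bag of any decomposition, so no decomposition can have width below 2. Combining the bounds, tw(G) = 2.

Treewidth 2.
One optimal decomposition is:
Bags: B1 = {0, 1, 3}  B2 = {1, 2, 3}
Tree: B1–B2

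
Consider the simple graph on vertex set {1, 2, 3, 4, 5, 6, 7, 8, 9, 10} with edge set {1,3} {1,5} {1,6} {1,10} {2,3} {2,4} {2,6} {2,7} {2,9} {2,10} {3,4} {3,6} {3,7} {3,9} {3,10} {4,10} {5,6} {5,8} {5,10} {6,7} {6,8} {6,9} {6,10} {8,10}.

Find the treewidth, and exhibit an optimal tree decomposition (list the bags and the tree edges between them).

Treewidth 3.
One optimal decomposition is:
Bags: B1 = {2, 3, 6, 10}  B2 = {2, 3, 6, 9}  B3 = {1, 3, 6, 10}  B4 = {2, 3, 4, 10}  B5 = {2, 3, 6, 7}  B6 = {1, 5, 6, 10}  B7 = {5, 6, 8, 10}
Tree: B1–B2, B1–B3, B1–B4, B1–B5, B3–B6, B6–B7

Every bag has size at most 4, so the width is 4 − 1 = 3 and tw(G) ≤ 3. On the other hand G contains the 4-clique {2, 3, 4, 10}. A clique must lie in a single bag of any decomposition, so no decomposition can have width below 3. Hence tw(G) = 3 exactly.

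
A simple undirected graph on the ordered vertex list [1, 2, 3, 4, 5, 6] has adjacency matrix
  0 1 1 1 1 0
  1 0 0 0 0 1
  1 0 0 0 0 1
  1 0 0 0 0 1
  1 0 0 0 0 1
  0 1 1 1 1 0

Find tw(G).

A width-2 tree decomposition is:
Bags: B1 = {1, 3, 6}  B2 = {1, 2, 6}  B3 = {1, 4, 6}  B4 = {1, 5, 6}
Tree: B1–B2, B2–B3, B3–B4
Every bag has size at most 3, so the width is 3 − 1 = 2 and tw(G) ≤ 2. For the lower bound, G contains the cycle 3–1–2–6–3, so G is not a forest; only forests have treewidth ≤ 1, hence tw(G) ≥ 2. Combining the bounds, tw(G) = 2.

2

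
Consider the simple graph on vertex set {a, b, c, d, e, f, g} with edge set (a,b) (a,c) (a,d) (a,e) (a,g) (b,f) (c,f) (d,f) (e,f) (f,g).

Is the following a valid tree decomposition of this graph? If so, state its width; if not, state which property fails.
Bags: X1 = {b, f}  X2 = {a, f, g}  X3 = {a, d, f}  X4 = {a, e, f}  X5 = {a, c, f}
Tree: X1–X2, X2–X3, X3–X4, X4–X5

No — edge (a,b) lies in no bag.

A tree decomposition must satisfy three properties: every vertex lies in some bag; for every edge, both endpoints lie together in some bag; and for every vertex, the bags containing it form a connected subtree. Here edge (a,b) lies in no bag, so the decomposition is invalid.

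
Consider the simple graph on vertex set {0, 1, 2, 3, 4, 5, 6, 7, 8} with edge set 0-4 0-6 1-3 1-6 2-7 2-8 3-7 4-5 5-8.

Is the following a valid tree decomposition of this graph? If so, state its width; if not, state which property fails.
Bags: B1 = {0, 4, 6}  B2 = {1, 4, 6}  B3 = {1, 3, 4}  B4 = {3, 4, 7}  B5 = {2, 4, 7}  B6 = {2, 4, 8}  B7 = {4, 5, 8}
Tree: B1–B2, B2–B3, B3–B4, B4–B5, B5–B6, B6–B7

Checking the three conditions: (i) the bags cover all of {0, 1, 2, 3, 4, 5, 6, 7, 8}; (ii) for each edge, some bag contains both endpoints; (iii) the bags containing any fixed vertex form a subtree. All hold, so the decomposition is valid with width 3 − 1 = 2.

Yes; width 2.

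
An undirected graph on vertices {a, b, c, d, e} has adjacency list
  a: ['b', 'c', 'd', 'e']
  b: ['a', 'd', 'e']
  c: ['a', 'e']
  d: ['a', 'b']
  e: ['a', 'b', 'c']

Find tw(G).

A width-2 tree decomposition is:
Bags: B1 = {a, b, d}  B2 = {a, b, e}  B3 = {a, c, e}
Tree: B1–B2, B2–B3
Every bag has size at most 3, so the width is 3 − 1 = 2 and tw(G) ≤ 2. On the other hand G contains the 3-clique {a, b, d}. A clique must lie in a single bag of any decomposition, so no decomposition can have width below 2. Combining the bounds, tw(G) = 2.

2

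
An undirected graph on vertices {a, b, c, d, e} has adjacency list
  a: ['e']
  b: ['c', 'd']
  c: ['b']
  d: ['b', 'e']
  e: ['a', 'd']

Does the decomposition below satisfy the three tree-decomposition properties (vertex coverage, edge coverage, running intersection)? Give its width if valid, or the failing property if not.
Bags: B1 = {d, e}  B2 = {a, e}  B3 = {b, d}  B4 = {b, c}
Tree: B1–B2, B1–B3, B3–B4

Checking the three conditions: (i) the bags cover all of {a, b, c, d, e}; (ii) for each edge, some bag contains both endpoints; (iii) the bags containing any fixed vertex form a subtree. All hold, so the decomposition is valid with width 2 − 1 = 1.

Yes; width 1.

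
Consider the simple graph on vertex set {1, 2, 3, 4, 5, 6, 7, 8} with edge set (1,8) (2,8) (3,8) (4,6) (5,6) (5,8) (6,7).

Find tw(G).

A width-1 tree decomposition is:
Bags: B1 = {1, 8}  B2 = {5, 8}  B3 = {5, 6}  B4 = {4, 6}  B5 = {2, 8}  B6 = {6, 7}  B7 = {3, 8}
Tree: B1–B2, B2–B3, B3–B4, B1–B5, B3–B6, B1–B7
Every bag has size at most 2, so the width is 2 − 1 = 1 and tw(G) ≤ 1. G has an edge, so its treewidth is at least 1. Combining the bounds, tw(G) = 1.

1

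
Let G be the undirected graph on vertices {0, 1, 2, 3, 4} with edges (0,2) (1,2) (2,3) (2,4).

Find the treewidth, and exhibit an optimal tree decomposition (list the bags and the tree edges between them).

Treewidth 1.
One such decomposition:
Bags: B1 = {2, 3}  B2 = {1, 2}  B3 = {0, 2}  B4 = {2, 4}
Tree: B1–B2, B1–B3, B3–B4

The largest bag has 2 vertices, giving width 1; this decomposition certifies tw(G) ≤ 1. Since G has at least one edge (e.g. 2–3), it is not an edgeless graph, so tw(G) ≥ 1. Therefore the treewidth is 1.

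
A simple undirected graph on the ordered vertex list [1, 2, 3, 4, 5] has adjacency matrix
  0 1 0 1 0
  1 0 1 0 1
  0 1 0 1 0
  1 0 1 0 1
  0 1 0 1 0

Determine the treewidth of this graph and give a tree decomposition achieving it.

The largest bag has 3 vertices, giving width 2; this decomposition certifies tw(G) ≤ 2. The edges 2–3–4–1–2 form a cycle, so G is not a tree and its treewidth is at least 2. Combining the bounds, tw(G) = 2.

Treewidth 2.
One such decomposition:
Bags: B1 = {2, 3, 4}  B2 = {1, 2, 4}  B3 = {2, 4, 5}
Tree: B1–B2, B2–B3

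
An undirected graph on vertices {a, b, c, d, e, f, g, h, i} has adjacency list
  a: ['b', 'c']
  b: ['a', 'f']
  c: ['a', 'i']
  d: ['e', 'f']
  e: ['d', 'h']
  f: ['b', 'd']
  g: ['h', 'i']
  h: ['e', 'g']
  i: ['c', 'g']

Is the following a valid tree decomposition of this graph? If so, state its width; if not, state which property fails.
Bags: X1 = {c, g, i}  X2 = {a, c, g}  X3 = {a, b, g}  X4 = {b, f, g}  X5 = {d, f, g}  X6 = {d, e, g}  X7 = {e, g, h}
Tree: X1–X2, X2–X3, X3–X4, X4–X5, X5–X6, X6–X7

Yes; width 2.

Every vertex of G appears in some bag (union = {a, b, c, d, e, f, g, h, i}); every edge is covered by a bag; and for each vertex v the set of bags containing v is connected in the bag tree. The decomposition is therefore valid. The largest bag has 3 vertices, so the width is 2.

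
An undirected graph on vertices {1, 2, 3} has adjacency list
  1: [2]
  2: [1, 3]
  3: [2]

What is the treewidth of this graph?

A width-1 tree decomposition is:
Bags: B1 = {2, 3}  B2 = {1, 2}
Tree: B1–B2
Each bag holds 2 vertices, so the decomposition has width 1, which upper-bounds the treewidth. Since G has at least one edge (e.g. 2–3), it is not an edgeless graph, so tw(G) ≥ 1. Combining the bounds, tw(G) = 1.

1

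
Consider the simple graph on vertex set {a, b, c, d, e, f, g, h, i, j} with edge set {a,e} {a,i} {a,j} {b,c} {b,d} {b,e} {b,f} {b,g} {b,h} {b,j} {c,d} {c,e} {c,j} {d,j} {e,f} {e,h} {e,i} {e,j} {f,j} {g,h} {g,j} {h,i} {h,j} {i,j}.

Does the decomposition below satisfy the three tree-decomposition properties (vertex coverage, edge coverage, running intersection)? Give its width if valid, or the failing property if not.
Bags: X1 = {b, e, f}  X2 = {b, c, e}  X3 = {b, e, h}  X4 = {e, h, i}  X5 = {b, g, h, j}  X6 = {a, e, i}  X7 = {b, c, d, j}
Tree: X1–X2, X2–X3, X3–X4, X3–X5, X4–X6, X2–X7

A tree decomposition must satisfy three properties: every vertex lies in some bag; for every edge, both endpoints lie together in some bag; and for every vertex, the bags containing it form a connected subtree. Here edge (j,f) lies in no bag, so the decomposition is invalid.

No — edge (j,f) lies in no bag.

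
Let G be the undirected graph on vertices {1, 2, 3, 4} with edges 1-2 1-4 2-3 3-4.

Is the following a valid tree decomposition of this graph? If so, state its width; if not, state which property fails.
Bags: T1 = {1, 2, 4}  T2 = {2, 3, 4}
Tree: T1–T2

Yes; width 2.

Every vertex of G appears in some bag (union = {1, 2, 3, 4}); every edge is covered by a bag; and for each vertex v the set of bags containing v is connected in the bag tree. The decomposition is therefore valid. The largest bag has 3 vertices, so the width is 2.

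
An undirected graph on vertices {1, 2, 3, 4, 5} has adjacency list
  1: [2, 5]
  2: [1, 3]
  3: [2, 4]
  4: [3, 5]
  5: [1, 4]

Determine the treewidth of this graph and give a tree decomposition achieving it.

Treewidth 2.
One such decomposition:
Bags: B1 = {1, 2, 3}  B2 = {1, 3, 4}  B3 = {1, 4, 5}
Tree: B1–B2, B2–B3

Each bag holds 3 vertices, so the decomposition has width 2, which upper-bounds the treewidth. Since 1–2–3–4–5–1 is a cycle in G, G is not acyclic. Forests are exactly the graphs of treewidth ≤ 1, so tw(G) ≥ 2. Therefore the treewidth is 2.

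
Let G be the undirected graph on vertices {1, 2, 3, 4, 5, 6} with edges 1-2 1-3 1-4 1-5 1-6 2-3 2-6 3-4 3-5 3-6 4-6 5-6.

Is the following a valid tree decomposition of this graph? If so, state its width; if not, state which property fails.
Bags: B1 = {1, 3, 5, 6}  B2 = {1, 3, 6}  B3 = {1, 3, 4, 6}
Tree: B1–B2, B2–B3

No — vertex 2 appears in no bag.

A tree decomposition must satisfy three properties: every vertex lies in some bag; for every edge, both endpoints lie together in some bag; and for every vertex, the bags containing it form a connected subtree. Here vertex 2 appears in no bag, so the decomposition is invalid.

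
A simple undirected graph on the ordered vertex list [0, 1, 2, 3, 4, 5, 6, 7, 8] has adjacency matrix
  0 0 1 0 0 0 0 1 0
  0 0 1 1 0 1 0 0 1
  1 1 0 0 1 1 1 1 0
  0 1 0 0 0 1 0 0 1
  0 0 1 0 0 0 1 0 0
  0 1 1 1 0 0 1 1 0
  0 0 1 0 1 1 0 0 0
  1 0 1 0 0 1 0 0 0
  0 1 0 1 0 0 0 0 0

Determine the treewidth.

A width-2 tree decomposition is:
Bags: B1 = {2, 5, 7}  B2 = {0, 2, 7}  B3 = {1, 2, 5}  B4 = {2, 5, 6}  B5 = {2, 4, 6}  B6 = {1, 3, 5}  B7 = {1, 3, 8}
Tree: B1–B2, B1–B3, B3–B4, B4–B5, B3–B6, B6–B7
Each bag holds 3 vertices, so the decomposition has width 2, which upper-bounds the treewidth. Conversely, {1, 3, 8} is a clique of size 3, and the vertices of any clique must share a bag in every tree decomposition; so some bag has ≥ 3 vertices and tw(G) ≥ 2. Hence tw(G) = 2 exactly.

2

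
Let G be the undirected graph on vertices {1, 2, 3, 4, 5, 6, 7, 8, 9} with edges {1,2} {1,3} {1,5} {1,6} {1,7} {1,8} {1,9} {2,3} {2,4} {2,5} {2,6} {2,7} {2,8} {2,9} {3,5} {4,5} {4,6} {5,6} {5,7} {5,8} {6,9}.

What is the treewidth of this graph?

A width-3 tree decomposition is:
Bags: B1 = {1, 2, 6, 9}  B2 = {1, 2, 5, 6}  B3 = {1, 2, 5, 8}  B4 = {1, 2, 5, 7}  B5 = {1, 2, 3, 5}  B6 = {2, 4, 5, 6}
Tree: B1–B2, B2–B3, B3–B4, B2–B5, B2–B6
Every bag has size at most 4, so the width is 4 − 1 = 3 and tw(G) ≤ 3. On the other hand G contains the 4-clique {1, 2, 6, 9}. A clique must lie in a single bag of any decomposition, so no decomposition can have width below 3. Hence tw(G) = 3 exactly.

3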